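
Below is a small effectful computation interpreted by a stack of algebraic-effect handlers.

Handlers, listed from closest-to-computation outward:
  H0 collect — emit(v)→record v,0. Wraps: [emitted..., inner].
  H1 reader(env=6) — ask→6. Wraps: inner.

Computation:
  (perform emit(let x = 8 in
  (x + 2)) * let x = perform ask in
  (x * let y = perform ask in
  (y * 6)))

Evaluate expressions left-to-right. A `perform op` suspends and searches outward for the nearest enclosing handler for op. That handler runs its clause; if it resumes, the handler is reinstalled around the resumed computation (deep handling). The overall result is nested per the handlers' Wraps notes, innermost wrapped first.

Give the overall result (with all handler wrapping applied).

Working:
emit(10) @ H0 ⇒ out+=10
ask @ H1 ⇒ 6
ask @ H1 ⇒ 6
H0 returns [10, 0]
H1 returns [10, 0]
= [10, 0]

Answer: [10, 0]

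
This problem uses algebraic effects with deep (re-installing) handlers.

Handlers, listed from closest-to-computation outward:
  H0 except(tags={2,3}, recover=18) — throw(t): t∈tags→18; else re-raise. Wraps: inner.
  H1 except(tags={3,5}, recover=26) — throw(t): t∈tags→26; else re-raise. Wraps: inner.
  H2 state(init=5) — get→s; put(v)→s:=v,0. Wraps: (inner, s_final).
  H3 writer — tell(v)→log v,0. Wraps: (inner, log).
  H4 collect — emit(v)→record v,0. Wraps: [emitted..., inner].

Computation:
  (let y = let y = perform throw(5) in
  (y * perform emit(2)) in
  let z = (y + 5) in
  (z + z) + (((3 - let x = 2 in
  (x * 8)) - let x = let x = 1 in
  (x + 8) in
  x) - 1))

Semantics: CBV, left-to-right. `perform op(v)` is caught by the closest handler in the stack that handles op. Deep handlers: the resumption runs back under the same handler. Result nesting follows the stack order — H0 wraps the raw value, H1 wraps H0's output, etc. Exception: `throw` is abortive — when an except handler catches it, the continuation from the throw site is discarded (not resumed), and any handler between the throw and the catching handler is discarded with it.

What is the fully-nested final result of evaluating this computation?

Answer: [((26, 5), ())]

Step-by-step:
throw(5) @ H0 re-raised
throw(5) @ H1 caught ⇒ 26
H2 returns (26, 5)
H3 returns ((26, 5), ())
H4 returns [((26, 5), ())]
= [((26, 5), ())]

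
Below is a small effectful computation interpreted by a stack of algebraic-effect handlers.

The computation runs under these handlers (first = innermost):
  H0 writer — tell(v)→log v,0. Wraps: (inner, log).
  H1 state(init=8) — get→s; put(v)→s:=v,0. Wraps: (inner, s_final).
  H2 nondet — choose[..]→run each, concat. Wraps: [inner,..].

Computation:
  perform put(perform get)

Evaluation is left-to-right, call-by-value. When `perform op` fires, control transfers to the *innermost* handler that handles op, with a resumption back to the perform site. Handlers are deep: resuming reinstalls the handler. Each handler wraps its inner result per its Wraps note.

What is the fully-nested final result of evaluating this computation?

Evaluation trace:
get @ H1 ⇒ 8
put(8) @ H1 ⇒ s:=8
H0 returns (0, ())
H1 returns ((0, ()), 8)
H2 returns [((0, ()), 8)]
= [((0, ()), 8)]

Answer: [((0, ()), 8)]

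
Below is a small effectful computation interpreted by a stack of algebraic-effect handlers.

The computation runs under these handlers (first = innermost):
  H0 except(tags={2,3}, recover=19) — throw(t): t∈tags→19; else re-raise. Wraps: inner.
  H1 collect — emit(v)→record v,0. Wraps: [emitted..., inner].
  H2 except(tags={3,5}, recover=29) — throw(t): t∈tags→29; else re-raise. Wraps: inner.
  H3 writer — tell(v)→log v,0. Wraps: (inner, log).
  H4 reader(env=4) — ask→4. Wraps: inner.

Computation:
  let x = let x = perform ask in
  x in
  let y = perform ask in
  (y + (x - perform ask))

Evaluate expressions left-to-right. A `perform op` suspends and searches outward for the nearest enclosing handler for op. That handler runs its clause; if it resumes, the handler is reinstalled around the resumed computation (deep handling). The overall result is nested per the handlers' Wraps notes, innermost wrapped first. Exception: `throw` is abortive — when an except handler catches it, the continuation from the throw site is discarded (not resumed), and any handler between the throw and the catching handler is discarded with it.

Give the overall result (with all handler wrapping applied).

Evaluation trace:
ask @ H4 ⇒ 4
ask @ H4 ⇒ 4
ask @ H4 ⇒ 4
H0 returns 4
H1 returns [4]
H2 returns [4]
H3 returns ([4], ())
H4 returns ([4], ())
= ([4], ())

Answer: ([4], ())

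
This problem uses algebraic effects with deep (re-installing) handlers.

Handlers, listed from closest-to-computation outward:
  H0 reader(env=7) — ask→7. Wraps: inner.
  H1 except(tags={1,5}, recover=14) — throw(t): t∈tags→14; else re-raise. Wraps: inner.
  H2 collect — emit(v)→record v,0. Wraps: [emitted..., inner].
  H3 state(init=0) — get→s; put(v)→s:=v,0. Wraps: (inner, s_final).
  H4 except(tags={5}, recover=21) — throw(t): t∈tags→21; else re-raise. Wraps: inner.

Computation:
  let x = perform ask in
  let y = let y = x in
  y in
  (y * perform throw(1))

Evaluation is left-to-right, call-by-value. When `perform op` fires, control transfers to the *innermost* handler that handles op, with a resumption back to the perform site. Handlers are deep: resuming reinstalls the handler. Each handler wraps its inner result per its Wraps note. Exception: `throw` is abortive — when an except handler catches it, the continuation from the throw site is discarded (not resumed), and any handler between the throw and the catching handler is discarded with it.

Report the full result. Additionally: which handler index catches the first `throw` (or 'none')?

Answer: ([14], 0) ; first throw caught by: H1

Step-by-step:
ask @ H0 ⇒ 7
throw(1) @ H1 caught ⇒ 14
H2 returns [14]
H3 returns ([14], 0)
H4 returns ([14], 0)
= ([14], 0)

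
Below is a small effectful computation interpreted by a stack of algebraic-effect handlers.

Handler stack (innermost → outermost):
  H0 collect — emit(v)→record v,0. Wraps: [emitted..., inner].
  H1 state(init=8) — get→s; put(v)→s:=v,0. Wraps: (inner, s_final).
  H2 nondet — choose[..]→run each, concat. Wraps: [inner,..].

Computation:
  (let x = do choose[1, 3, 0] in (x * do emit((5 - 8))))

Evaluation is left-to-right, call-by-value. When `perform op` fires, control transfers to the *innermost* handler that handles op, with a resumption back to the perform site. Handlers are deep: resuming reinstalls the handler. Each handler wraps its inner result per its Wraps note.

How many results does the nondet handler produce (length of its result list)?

Answer: 3

Working:
choose[1, 3, 0] @ H2
  branch[0] choose=1:
    emit(-3) @ H0 ⇒ out+=-3
    H0 returns [-3, 0]
    H1 returns ([-3, 0], 8)
    H2 returns [([-3, 0], 8)]
  branch[1] choose=3:
    emit(-3) @ H0 ⇒ out+=-3
    H0 returns [-3, 0]
    H1 returns ([-3, 0], 8)
    H2 returns [([-3, 0], 8)]
  branch[2] choose=0:
    emit(-3) @ H0 ⇒ out+=-3
    H0 returns [-3, 0]
    H1 returns ([-3, 0], 8)
    H2 returns [([-3, 0], 8)]
= [([-3, 0], 8), ([-3, 0], 8), ([-3, 0], 8)]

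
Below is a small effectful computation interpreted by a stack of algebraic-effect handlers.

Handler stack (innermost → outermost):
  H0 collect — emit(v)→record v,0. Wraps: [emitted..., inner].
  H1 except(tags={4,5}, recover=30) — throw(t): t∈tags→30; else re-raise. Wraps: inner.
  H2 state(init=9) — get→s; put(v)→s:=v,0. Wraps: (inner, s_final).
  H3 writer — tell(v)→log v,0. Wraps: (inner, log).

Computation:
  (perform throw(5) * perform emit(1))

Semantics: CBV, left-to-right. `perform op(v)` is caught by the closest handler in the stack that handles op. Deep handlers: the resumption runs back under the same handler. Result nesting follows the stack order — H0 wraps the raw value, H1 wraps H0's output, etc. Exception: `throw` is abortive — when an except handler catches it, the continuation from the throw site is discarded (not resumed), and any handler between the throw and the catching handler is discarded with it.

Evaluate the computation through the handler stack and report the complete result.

Working:
throw(5) @ H1 caught ⇒ 30
H2 returns (30, 9)
H3 returns ((30, 9), ())
= ((30, 9), ())

Answer: ((30, 9), ())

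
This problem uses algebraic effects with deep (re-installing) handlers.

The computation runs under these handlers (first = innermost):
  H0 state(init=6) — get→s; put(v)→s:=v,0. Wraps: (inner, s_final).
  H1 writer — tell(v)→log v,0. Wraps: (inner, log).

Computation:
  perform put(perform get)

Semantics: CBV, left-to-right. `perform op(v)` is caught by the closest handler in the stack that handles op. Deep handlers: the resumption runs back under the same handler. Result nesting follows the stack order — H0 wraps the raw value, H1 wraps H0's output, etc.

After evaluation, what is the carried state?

Evaluation trace:
get @ H0 ⇒ 6
put(6) @ H0 ⇒ s:=6
H0 returns (0, 6)
H1 returns ((0, 6), ())
= ((0, 6), ())

Answer: 6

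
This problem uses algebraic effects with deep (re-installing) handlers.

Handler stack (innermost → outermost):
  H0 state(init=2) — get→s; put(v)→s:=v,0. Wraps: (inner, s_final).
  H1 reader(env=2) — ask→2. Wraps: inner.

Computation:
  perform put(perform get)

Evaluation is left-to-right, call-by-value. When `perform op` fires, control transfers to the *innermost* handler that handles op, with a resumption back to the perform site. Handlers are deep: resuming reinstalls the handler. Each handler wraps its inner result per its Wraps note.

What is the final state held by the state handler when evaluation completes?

Answer: 2

Working:
get @ H0 ⇒ 2
put(2) @ H0 ⇒ s:=2
H0 returns (0, 2)
H1 returns (0, 2)
= (0, 2)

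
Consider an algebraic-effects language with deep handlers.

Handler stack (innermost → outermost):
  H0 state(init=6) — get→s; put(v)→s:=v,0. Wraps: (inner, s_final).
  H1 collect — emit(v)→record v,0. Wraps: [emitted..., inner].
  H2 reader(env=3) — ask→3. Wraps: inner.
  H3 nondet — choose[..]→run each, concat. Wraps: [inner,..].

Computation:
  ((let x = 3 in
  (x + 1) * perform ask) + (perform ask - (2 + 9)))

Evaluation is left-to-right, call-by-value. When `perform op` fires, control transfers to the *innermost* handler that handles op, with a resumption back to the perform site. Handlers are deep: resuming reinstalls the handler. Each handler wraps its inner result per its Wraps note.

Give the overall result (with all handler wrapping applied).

Working:
ask @ H2 ⇒ 3
ask @ H2 ⇒ 3
H0 returns (4, 6)
H1 returns [(4, 6)]
H2 returns [(4, 6)]
H3 returns [[(4, 6)]]
= [[(4, 6)]]

Answer: [[(4, 6)]]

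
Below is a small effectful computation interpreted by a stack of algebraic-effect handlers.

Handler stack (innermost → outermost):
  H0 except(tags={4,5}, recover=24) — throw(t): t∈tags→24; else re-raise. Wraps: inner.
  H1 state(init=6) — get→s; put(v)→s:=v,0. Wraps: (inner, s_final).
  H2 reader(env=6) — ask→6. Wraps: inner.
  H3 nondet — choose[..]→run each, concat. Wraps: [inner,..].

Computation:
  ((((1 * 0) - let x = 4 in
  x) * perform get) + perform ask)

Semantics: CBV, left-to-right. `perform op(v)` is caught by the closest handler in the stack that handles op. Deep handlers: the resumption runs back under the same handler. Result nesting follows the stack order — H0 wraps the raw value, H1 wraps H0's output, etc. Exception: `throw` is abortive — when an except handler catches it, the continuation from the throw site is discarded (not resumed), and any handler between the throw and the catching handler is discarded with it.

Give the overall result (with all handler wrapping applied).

Answer: [(-18, 6)]

Evaluation trace:
get @ H1 ⇒ 6
ask @ H2 ⇒ 6
H0 returns -18
H1 returns (-18, 6)
H2 returns (-18, 6)
H3 returns [(-18, 6)]
= [(-18, 6)]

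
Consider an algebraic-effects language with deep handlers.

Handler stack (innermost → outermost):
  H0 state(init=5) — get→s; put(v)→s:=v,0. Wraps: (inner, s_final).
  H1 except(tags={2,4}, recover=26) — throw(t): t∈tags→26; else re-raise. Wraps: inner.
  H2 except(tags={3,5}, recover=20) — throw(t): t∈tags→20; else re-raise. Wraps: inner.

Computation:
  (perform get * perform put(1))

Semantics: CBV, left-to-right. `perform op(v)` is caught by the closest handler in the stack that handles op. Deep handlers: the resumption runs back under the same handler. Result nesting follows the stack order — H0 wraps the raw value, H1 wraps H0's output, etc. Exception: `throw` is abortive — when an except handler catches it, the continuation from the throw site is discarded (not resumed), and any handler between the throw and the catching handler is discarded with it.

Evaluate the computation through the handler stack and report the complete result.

Step-by-step:
get @ H0 ⇒ 5
put(1) @ H0 ⇒ s:=1
H0 returns (0, 1)
H1 returns (0, 1)
H2 returns (0, 1)
= (0, 1)

Answer: (0, 1)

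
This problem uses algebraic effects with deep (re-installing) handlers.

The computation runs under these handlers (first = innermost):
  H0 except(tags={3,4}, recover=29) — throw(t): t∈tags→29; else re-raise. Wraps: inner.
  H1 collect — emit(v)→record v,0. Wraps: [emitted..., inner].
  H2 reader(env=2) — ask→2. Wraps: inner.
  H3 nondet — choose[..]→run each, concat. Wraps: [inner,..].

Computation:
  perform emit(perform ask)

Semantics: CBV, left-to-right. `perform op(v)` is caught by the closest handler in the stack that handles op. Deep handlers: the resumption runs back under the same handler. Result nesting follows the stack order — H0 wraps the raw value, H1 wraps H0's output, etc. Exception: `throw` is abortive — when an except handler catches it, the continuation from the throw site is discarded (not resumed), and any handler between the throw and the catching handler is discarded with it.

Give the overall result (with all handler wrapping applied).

Working:
ask @ H2 ⇒ 2
emit(2) @ H1 ⇒ out+=2
H0 returns 0
H1 returns [2, 0]
H2 returns [2, 0]
H3 returns [[2, 0]]
= [[2, 0]]

Answer: [[2, 0]]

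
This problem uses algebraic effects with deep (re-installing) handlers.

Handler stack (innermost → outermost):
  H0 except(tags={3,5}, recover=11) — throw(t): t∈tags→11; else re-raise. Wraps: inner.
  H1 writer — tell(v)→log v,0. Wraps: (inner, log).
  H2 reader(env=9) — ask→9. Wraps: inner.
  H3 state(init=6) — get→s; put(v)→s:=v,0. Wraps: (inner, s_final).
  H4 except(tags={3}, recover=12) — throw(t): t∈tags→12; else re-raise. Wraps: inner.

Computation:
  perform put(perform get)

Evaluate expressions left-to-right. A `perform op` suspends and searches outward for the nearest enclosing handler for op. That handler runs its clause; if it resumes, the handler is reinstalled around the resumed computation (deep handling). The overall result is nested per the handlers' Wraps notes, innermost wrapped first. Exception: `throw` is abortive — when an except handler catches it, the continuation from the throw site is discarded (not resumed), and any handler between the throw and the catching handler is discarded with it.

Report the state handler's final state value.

Working:
get @ H3 ⇒ 6
put(6) @ H3 ⇒ s:=6
H0 returns 0
H1 returns (0, ())
H2 returns (0, ())
H3 returns ((0, ()), 6)
H4 returns ((0, ()), 6)
= ((0, ()), 6)

Answer: 6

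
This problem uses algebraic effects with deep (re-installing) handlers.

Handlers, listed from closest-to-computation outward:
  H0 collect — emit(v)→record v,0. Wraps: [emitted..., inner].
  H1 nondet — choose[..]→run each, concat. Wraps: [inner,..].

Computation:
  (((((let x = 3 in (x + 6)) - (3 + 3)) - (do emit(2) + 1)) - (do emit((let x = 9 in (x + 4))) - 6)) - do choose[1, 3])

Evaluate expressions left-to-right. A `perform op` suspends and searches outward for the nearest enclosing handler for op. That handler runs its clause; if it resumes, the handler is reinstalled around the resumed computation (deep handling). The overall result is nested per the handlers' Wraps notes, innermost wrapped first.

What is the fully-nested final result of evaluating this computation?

Evaluation trace:
emit(2) @ H0 ⇒ out+=2
emit(13) @ H0 ⇒ out+=13
choose[1, 3] @ H1
  branch[0] choose=1:
    H0 returns [2, 13, 7]
    H1 returns [[2, 13, 7]]
  branch[1] choose=3:
    H0 returns [2, 13, 5]
    H1 returns [[2, 13, 5]]
= [[2, 13, 7], [2, 13, 5]]

Answer: [[2, 13, 7], [2, 13, 5]]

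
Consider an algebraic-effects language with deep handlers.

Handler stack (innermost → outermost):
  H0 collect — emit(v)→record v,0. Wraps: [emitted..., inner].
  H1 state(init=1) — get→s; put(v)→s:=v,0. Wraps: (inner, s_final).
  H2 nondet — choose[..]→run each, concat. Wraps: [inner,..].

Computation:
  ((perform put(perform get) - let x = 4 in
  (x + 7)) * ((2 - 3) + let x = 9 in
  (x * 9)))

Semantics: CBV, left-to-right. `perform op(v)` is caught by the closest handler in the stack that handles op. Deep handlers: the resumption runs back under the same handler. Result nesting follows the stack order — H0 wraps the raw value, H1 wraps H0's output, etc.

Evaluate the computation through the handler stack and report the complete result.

Step-by-step:
get @ H1 ⇒ 1
put(1) @ H1 ⇒ s:=1
H0 returns [-880]
H1 returns ([-880], 1)
H2 returns [([-880], 1)]
= [([-880], 1)]

Answer: [([-880], 1)]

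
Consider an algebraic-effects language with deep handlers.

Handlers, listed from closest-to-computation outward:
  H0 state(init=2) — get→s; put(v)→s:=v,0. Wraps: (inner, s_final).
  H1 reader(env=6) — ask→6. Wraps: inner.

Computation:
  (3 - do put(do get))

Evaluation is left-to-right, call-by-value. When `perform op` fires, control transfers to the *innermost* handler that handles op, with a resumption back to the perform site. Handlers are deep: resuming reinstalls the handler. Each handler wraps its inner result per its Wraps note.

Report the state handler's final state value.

Evaluation trace:
get @ H0 ⇒ 2
put(2) @ H0 ⇒ s:=2
H0 returns (3, 2)
H1 returns (3, 2)
= (3, 2)

Answer: 2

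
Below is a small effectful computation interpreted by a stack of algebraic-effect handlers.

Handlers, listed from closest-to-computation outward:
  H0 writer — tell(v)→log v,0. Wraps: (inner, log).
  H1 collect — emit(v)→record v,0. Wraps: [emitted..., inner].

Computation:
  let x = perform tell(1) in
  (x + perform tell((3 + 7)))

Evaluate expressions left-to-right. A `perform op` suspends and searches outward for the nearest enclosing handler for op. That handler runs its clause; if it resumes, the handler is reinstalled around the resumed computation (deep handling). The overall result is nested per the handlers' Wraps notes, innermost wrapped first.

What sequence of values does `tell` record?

Answer: (1, 10)

Working:
tell(1) @ H0 ⇒ log+=1
tell(10) @ H0 ⇒ log+=10
H0 returns (0, (1, 10))
H1 returns [(0, (1, 10))]
= [(0, (1, 10))]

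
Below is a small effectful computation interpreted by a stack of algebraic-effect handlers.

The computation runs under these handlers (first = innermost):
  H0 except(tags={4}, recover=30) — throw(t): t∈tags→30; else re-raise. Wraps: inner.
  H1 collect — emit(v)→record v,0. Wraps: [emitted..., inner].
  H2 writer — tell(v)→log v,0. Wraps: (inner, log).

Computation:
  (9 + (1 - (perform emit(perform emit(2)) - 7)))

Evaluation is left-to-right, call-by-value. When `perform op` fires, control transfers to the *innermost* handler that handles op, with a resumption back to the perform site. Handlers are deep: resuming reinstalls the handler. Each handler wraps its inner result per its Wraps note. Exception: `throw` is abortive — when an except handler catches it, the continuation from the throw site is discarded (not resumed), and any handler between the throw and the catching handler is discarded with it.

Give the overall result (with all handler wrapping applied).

Answer: ([2, 0, 17], ())

Working:
emit(2) @ H1 ⇒ out+=2
emit(0) @ H1 ⇒ out+=0
H0 returns 17
H1 returns [2, 0, 17]
H2 returns ([2, 0, 17], ())
= ([2, 0, 17], ())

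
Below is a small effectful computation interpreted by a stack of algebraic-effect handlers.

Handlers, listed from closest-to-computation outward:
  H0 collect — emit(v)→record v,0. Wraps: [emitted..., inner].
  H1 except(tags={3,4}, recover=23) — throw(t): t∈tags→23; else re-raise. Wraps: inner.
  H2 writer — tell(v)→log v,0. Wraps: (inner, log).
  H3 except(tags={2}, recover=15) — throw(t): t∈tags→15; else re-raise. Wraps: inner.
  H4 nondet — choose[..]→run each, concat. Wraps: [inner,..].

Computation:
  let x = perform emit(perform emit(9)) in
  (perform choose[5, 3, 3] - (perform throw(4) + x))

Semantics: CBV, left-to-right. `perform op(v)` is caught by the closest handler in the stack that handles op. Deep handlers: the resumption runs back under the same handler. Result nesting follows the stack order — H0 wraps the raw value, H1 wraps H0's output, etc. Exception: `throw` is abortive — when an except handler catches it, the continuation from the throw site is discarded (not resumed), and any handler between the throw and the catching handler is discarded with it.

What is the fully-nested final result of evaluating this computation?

Answer: [(23, ()), (23, ()), (23, ())]

Working:
emit(9) @ H0 ⇒ out+=9
emit(0) @ H0 ⇒ out+=0
choose[5, 3, 3] @ H4
  branch[0] choose=5:
    throw(4) @ H1 caught ⇒ 23
    H2 returns (23, ())
    H3 returns (23, ())
    H4 returns [(23, ())]
  branch[1] choose=3:
    throw(4) @ H1 caught ⇒ 23
    H2 returns (23, ())
    H3 returns (23, ())
    H4 returns [(23, ())]
  branch[2] choose=3:
    throw(4) @ H1 caught ⇒ 23
    H2 returns (23, ())
    H3 returns (23, ())
    H4 returns [(23, ())]
= [(23, ()), (23, ()), (23, ())]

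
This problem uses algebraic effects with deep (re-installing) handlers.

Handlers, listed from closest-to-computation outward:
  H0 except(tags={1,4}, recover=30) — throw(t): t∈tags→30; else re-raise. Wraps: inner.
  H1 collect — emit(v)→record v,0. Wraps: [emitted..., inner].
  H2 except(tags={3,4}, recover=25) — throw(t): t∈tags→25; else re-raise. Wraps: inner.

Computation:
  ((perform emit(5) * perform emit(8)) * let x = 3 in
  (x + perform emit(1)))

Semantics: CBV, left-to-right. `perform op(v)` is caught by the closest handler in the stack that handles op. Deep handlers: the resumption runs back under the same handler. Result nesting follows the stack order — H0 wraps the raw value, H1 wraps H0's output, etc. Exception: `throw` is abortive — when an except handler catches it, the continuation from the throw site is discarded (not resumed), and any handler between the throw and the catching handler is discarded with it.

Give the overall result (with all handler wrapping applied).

Answer: [5, 8, 1, 0]

Evaluation trace:
emit(5) @ H1 ⇒ out+=5
emit(8) @ H1 ⇒ out+=8
emit(1) @ H1 ⇒ out+=1
H0 returns 0
H1 returns [5, 8, 1, 0]
H2 returns [5, 8, 1, 0]
= [5, 8, 1, 0]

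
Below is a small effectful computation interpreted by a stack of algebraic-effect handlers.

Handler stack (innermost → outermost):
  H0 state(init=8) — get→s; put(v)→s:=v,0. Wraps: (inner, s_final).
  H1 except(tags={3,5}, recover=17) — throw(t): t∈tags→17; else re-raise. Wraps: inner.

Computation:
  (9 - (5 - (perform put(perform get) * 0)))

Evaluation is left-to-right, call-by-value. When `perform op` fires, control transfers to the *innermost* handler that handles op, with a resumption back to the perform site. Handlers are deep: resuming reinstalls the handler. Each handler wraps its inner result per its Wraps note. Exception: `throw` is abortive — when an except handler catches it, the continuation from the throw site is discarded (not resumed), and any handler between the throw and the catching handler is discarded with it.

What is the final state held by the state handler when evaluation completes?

Working:
get @ H0 ⇒ 8
put(8) @ H0 ⇒ s:=8
H0 returns (4, 8)
H1 returns (4, 8)
= (4, 8)

Answer: 8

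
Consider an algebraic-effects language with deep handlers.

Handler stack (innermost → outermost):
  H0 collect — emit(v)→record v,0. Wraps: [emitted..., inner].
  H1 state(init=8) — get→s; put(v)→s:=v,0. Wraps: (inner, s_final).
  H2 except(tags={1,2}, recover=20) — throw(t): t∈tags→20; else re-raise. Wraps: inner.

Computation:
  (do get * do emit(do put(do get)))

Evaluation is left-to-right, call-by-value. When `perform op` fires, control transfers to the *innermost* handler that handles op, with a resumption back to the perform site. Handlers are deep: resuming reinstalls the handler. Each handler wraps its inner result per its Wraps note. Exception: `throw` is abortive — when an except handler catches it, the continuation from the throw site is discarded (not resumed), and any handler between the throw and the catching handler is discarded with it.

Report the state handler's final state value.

Working:
get @ H1 ⇒ 8
get @ H1 ⇒ 8
put(8) @ H1 ⇒ s:=8
emit(0) @ H0 ⇒ out+=0
H0 returns [0, 0]
H1 returns ([0, 0], 8)
H2 returns ([0, 0], 8)
= ([0, 0], 8)

Answer: 8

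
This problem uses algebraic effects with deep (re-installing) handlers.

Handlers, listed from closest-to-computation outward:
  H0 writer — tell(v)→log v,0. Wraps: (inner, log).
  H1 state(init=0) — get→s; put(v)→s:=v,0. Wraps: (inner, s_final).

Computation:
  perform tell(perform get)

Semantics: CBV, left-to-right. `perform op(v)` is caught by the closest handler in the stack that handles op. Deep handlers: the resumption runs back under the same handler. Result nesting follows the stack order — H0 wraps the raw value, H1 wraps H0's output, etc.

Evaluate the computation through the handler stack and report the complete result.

Answer: ((0, (0)), 0)

Evaluation trace:
get @ H1 ⇒ 0
tell(0) @ H0 ⇒ log+=0
H0 returns (0, (0))
H1 returns ((0, (0)), 0)
= ((0, (0)), 0)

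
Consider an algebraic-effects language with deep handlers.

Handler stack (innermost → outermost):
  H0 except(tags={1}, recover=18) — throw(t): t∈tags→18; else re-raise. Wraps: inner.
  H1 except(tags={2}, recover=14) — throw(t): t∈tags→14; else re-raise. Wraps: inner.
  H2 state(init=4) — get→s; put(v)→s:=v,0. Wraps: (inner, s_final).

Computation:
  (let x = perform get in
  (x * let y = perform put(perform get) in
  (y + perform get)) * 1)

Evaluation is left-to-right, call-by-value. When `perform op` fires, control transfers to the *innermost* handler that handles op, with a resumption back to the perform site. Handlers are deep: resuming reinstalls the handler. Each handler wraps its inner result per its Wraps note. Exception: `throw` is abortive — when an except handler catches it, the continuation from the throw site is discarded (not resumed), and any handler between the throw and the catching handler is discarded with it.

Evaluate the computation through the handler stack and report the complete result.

Answer: (16, 4)

Evaluation trace:
get @ H2 ⇒ 4
get @ H2 ⇒ 4
put(4) @ H2 ⇒ s:=4
get @ H2 ⇒ 4
H0 returns 16
H1 returns 16
H2 returns (16, 4)
= (16, 4)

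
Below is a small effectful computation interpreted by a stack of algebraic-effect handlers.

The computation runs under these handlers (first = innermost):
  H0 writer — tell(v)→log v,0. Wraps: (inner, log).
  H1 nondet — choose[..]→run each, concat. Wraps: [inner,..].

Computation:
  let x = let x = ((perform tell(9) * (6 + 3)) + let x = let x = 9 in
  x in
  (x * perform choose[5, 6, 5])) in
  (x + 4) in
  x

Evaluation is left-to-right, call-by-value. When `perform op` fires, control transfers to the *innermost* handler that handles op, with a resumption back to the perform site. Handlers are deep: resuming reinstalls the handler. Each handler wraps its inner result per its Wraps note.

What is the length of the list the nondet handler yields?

Step-by-step:
tell(9) @ H0 ⇒ log+=9
choose[5, 6, 5] @ H1
  branch[0] choose=5:
    H0 returns (49, (9))
    H1 returns [(49, (9))]
  branch[1] choose=6:
    H0 returns (58, (9))
    H1 returns [(58, (9))]
  branch[2] choose=5:
    H0 returns (49, (9))
    H1 returns [(49, (9))]
= [(49, (9)), (58, (9)), (49, (9))]

Answer: 3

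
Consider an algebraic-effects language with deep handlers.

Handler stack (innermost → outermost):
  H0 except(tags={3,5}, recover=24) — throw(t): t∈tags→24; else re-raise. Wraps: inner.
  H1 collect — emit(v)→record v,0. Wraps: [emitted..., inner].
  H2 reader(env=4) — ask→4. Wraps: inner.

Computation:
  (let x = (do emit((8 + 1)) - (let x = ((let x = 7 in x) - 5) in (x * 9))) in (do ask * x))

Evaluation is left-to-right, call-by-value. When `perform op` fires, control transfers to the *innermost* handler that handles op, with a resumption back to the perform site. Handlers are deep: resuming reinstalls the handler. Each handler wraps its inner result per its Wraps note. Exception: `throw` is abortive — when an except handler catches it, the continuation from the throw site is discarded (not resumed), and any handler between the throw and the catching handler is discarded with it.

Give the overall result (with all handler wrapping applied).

Step-by-step:
emit(9) @ H1 ⇒ out+=9
ask @ H2 ⇒ 4
H0 returns -72
H1 returns [9, -72]
H2 returns [9, -72]
= [9, -72]

Answer: [9, -72]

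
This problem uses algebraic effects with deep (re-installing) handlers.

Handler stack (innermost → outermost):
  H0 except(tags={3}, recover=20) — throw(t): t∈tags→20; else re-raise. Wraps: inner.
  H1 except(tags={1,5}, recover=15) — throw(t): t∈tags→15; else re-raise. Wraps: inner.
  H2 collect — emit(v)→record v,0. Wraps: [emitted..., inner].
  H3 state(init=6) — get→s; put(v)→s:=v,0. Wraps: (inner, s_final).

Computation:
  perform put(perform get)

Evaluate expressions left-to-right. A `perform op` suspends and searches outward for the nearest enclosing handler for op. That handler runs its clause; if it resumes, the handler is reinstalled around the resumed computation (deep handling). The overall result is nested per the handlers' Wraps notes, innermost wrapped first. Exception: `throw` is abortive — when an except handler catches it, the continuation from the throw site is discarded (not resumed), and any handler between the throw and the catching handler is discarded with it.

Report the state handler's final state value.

Working:
get @ H3 ⇒ 6
put(6) @ H3 ⇒ s:=6
H0 returns 0
H1 returns 0
H2 returns [0]
H3 returns ([0], 6)
= ([0], 6)

Answer: 6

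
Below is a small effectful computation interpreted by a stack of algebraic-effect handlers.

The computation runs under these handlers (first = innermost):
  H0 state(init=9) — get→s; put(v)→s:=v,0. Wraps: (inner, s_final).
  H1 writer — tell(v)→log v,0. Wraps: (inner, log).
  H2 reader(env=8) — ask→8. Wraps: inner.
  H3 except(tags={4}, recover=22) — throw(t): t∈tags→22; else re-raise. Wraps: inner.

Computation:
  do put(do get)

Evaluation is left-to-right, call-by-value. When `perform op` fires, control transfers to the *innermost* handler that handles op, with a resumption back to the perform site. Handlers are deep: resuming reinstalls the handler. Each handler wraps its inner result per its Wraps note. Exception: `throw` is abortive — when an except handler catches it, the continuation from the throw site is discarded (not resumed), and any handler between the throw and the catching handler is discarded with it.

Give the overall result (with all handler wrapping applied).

Answer: ((0, 9), ())

Step-by-step:
get @ H0 ⇒ 9
put(9) @ H0 ⇒ s:=9
H0 returns (0, 9)
H1 returns ((0, 9), ())
H2 returns ((0, 9), ())
H3 returns ((0, 9), ())
= ((0, 9), ())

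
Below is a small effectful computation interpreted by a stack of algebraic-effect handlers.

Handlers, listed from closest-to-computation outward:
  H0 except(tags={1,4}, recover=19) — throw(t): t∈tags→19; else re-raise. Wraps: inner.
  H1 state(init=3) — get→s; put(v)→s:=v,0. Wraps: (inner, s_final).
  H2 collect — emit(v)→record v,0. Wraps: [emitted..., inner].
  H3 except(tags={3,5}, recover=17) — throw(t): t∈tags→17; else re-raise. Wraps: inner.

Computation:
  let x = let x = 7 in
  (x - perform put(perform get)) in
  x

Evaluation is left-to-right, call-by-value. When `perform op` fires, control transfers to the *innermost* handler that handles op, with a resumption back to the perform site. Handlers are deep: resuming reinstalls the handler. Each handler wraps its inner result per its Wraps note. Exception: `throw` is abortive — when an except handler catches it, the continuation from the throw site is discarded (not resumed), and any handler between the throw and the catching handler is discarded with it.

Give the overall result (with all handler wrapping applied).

Working:
get @ H1 ⇒ 3
put(3) @ H1 ⇒ s:=3
H0 returns 7
H1 returns (7, 3)
H2 returns [(7, 3)]
H3 returns [(7, 3)]
= [(7, 3)]

Answer: [(7, 3)]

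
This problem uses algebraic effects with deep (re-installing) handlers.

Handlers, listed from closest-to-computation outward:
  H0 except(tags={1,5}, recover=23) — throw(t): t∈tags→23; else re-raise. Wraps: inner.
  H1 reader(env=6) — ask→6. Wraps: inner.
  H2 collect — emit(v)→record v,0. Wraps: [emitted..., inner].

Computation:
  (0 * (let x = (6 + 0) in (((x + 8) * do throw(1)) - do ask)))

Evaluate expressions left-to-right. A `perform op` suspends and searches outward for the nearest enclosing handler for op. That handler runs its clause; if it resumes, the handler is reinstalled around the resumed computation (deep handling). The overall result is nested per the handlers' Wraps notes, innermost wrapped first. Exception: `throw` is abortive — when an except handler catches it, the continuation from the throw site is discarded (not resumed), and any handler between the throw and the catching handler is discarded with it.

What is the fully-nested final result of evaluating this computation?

Working:
throw(1) @ H0 caught ⇒ 23
H1 returns 23
H2 returns [23]
= [23]

Answer: [23]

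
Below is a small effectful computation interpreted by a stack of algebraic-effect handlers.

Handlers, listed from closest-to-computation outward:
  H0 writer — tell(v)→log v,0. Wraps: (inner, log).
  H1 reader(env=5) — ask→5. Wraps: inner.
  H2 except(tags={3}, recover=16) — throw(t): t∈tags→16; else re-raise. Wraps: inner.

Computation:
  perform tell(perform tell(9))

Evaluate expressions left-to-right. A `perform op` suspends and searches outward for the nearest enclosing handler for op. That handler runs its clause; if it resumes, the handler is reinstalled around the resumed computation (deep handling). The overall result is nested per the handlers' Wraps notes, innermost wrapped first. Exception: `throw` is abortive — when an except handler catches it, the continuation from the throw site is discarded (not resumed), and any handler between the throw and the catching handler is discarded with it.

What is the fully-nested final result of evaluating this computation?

Answer: (0, (9, 0))

Working:
tell(9) @ H0 ⇒ log+=9
tell(0) @ H0 ⇒ log+=0
H0 returns (0, (9, 0))
H1 returns (0, (9, 0))
H2 returns (0, (9, 0))
= (0, (9, 0))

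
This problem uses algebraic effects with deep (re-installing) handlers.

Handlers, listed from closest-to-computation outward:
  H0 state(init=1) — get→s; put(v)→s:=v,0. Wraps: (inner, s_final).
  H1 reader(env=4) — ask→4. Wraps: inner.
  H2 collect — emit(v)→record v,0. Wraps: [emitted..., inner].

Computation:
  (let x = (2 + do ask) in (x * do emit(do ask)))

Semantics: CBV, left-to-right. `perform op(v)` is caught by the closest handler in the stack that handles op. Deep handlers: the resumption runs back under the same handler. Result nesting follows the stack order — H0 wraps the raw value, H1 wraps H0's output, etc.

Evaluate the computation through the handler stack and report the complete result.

Answer: [4, (0, 1)]

Step-by-step:
ask @ H1 ⇒ 4
ask @ H1 ⇒ 4
emit(4) @ H2 ⇒ out+=4
H0 returns (0, 1)
H1 returns (0, 1)
H2 returns [4, (0, 1)]
= [4, (0, 1)]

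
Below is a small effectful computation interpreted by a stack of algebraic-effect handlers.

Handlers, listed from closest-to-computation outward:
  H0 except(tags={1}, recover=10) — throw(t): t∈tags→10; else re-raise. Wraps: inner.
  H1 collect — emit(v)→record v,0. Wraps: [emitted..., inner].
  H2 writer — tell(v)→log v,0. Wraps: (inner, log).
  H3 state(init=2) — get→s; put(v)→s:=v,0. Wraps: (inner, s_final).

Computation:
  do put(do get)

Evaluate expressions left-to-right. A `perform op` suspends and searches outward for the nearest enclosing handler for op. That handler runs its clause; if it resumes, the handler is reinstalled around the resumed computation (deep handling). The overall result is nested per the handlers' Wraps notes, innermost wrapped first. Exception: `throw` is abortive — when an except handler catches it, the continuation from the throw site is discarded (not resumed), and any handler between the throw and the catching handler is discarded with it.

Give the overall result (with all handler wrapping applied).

Step-by-step:
get @ H3 ⇒ 2
put(2) @ H3 ⇒ s:=2
H0 returns 0
H1 returns [0]
H2 returns ([0], ())
H3 returns (([0], ()), 2)
= (([0], ()), 2)

Answer: (([0], ()), 2)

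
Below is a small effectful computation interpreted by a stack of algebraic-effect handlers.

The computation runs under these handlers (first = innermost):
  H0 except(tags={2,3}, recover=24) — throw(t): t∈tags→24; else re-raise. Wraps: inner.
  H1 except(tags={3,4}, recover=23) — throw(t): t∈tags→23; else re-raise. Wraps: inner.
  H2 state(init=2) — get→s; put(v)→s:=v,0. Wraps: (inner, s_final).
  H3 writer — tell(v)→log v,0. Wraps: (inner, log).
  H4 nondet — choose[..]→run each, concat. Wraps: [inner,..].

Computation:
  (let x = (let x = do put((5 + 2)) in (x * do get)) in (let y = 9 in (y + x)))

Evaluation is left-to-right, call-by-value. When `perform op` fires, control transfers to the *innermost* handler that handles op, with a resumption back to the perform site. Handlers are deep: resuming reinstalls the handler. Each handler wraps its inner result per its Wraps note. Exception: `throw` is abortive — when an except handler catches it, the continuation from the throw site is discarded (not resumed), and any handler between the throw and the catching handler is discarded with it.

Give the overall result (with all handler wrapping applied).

Answer: [((9, 7), ())]

Working:
put(7) @ H2 ⇒ s:=7
get @ H2 ⇒ 7
H0 returns 9
H1 returns 9
H2 returns (9, 7)
H3 returns ((9, 7), ())
H4 returns [((9, 7), ())]
= [((9, 7), ())]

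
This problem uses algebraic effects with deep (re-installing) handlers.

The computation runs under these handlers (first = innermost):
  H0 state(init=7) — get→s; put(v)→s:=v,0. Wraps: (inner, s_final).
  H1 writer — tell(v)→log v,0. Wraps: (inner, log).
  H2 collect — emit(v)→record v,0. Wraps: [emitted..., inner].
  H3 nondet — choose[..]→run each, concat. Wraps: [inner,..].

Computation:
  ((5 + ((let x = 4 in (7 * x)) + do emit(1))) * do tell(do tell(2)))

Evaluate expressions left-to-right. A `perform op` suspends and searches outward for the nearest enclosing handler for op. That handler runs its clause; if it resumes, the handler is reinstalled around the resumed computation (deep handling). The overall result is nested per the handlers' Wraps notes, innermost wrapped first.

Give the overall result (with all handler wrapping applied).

Answer: [[1, ((0, 7), (2, 0))]]

Working:
emit(1) @ H2 ⇒ out+=1
tell(2) @ H1 ⇒ log+=2
tell(0) @ H1 ⇒ log+=0
H0 returns (0, 7)
H1 returns ((0, 7), (2, 0))
H2 returns [1, ((0, 7), (2, 0))]
H3 returns [[1, ((0, 7), (2, 0))]]
= [[1, ((0, 7), (2, 0))]]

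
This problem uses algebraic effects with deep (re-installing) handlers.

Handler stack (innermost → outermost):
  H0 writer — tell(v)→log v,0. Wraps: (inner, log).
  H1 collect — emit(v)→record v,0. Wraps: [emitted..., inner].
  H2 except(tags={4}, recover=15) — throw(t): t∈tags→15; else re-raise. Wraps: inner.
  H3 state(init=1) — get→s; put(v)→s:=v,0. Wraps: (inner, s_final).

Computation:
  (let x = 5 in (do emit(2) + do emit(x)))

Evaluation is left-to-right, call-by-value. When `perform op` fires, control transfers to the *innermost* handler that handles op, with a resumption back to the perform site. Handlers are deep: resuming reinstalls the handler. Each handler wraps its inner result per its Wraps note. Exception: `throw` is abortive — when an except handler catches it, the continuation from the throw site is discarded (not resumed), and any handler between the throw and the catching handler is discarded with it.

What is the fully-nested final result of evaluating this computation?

Working:
emit(2) @ H1 ⇒ out+=2
emit(5) @ H1 ⇒ out+=5
H0 returns (0, ())
H1 returns [2, 5, (0, ())]
H2 returns [2, 5, (0, ())]
H3 returns ([2, 5, (0, ())], 1)
= ([2, 5, (0, ())], 1)

Answer: ([2, 5, (0, ())], 1)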